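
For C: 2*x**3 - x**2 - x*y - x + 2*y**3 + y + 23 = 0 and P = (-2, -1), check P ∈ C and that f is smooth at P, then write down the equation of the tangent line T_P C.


Tangent line at P: 28*x + 9*y + 65 = 0.

Step 1: f(-2, -1) = 0, so P lies on C.
Step 2: partial derivatives
  f_x(x, y) = 6*x**2 - 2*x - y - 1, f_y(x, y) = -x + 6*y**2 + 1.
  f_x(P) = 28, f_y(P) = 9 (gradient nonzero, so P is smooth).
Step 3: tangent line at P: 28·(x − -2) + 9·(y − -1) = 0.
Expanding: 28*x + 9*y + 65 = 0.


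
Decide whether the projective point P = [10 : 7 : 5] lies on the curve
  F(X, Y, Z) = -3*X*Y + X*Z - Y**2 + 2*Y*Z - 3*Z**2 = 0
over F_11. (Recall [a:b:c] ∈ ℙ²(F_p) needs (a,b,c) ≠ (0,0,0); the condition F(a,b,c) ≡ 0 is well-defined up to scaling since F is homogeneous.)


F(10,7,5) ≡ 6 (mod 11); P is NOT on the curve.

Evaluate F(10, 7, 5) term-by-term (mod 11).
  -3*X*Y ↦ -3·10·7·1 = -210
  X*Z ↦ 1·10·1·5 = 50
  -Y**2 ↦ -1·1·49·1 = -49
  2*Y*Z ↦ 2·1·7·5 = 70
  -3*Z**2 ↦ -3·1·1·25 = -75
Sum: F(10, 7, 5) = (-210) + (50) + (-49) + (70) + (-75) = -214.
Reducing mod 11: -214 ≡ 6 (mod 11).
Since F(a, b, c) ≡ 6 ≠ 0 (mod 11), P does NOT lie on the curve.


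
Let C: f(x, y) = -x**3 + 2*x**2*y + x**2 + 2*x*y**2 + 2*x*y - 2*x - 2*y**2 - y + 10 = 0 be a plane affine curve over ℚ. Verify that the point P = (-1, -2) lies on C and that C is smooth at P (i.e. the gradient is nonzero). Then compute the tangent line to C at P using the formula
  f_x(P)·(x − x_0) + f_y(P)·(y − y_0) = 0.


Tangent line at P: 5*x + 15*y + 35 = 0.

Step 1: f(-1, -2) = 0, so P lies on C.
Step 2: partial derivatives
  f_x(x, y) = -3*x**2 + 4*x*y + 2*x + 2*y**2 + 2*y - 2, f_y(x, y) = 2*x**2 + 4*x*y + 2*x - 4*y - 1.
  f_x(P) = 5, f_y(P) = 15 (gradient nonzero, so P is smooth).
Step 3: tangent line at P: 5·(x − -1) + 15·(y − -2) = 0.
Expanding: 5*x + 15*y + 35 = 0.


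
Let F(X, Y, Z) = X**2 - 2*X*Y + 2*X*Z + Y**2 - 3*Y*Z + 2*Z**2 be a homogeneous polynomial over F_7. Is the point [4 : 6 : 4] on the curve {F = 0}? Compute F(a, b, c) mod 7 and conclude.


F(4,6,4) ≡ 3 (mod 7); P is NOT on the curve.

Evaluate F(4, 6, 4) term-by-term (mod 7).
  X**2 ↦ 1·16·1·1 = 16
  -2*X*Y ↦ -2·4·6·1 = -48
  2*X*Z ↦ 2·4·1·4 = 32
  Y**2 ↦ 1·1·36·1 = 36
  -3*Y*Z ↦ -3·1·6·4 = -72
  2*Z**2 ↦ 2·1·1·16 = 32
Sum: F(4, 6, 4) = (16) + (-48) + (32) + (36) + (-72) + (32) = -4.
Reducing mod 7: -4 ≡ 3 (mod 7).
Since F(a, b, c) ≡ 3 ≠ 0 (mod 7), P does NOT lie on the curve.


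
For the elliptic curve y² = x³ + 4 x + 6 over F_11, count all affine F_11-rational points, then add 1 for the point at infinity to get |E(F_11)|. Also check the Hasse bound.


Affine points = {(1, 0), (2, 0), (3, 1), (3, 10), (4, 3), (4, 8), (6, 2), (6, 9), (7, 5), (7, 6), (8, 0), (9, 1), (9, 10), (10, 1), (10, 10)}; affine count = 15; |E(F_11)| = 16.

Discriminant check: Δ ∝ 4a³ + 27b² = 4·4³ + 27·6² = 4·64 + 27·36 ≡ 7 (mod 11). Nonzero ⇒ E is nonsingular.
For each x ∈ F_11, compute rhs = x³ + 4·x + 6 mod 11, then count y ∈ F_11 with y² ≡ rhs.
  x = 0: rhs = 6, matching y values: none (0 points).
  x = 1: rhs = 0, matching y values: 0 (1 points).
  x = 2: rhs = 0, matching y values: 0 (1 points).
  x = 3: rhs = 1, matching y values: 1, 10 (2 points).
  x = 4: rhs = 9, matching y values: 3, 8 (2 points).
  x = 5: rhs = 8, matching y values: none (0 points).
  x = 6: rhs = 4, matching y values: 2, 9 (2 points).
  x = 7: rhs = 3, matching y values: 5, 6 (2 points).
  x = 8: rhs = 0, matching y values: 0 (1 points).
  x = 9: rhs = 1, matching y values: 1, 10 (2 points).
  x = 10: rhs = 1, matching y values: 1, 10 (2 points).
Total affine count: 15.
Full point count |E(F_11)| = 15 + 1 = 16.
Hasse bound: |16 − (11+1)| = |4| = 4 ≤ 2√11 ≈ 6.6332 ✓.


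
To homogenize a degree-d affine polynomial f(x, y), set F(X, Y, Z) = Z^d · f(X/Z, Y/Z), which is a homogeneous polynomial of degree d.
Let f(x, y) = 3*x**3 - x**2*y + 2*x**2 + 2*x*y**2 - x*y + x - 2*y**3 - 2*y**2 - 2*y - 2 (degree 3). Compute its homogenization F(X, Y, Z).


F(X, Y, Z) = 3*X**3 - X**2*Y + 2*X**2*Z + 2*X*Y**2 - X*Y*Z + X*Z**2 - 2*Y**3 - 2*Y**2*Z - 2*Y*Z**2 - 2*Z**3

deg(f) = 3.
Substitute x = X/Z, y = Y/Z into f, then multiply by Z^3.
  monomial 3·x^3·y^0 ↦ 3·X^3·Y^0·Z^0.
  monomial -1·x^2·y^1 ↦ -1·X^2·Y^1·Z^0.
  monomial 2·x^2·y^0 ↦ 2·X^2·Y^0·Z^1.
  monomial 2·x^1·y^2 ↦ 2·X^1·Y^2·Z^0.
  monomial -1·x^1·y^1 ↦ -1·X^1·Y^1·Z^1.
  monomial 1·x^1·y^0 ↦ 1·X^1·Y^0·Z^2.
  monomial -2·x^0·y^3 ↦ -2·X^0·Y^3·Z^0.
  monomial -2·x^0·y^2 ↦ -2·X^0·Y^2·Z^1.
  monomial -2·x^0·y^1 ↦ -2·X^0·Y^1·Z^2.
  monomial -2·x^0·y^0 ↦ -2·X^0·Y^0·Z^3.
Collecting: F(X, Y, Z) = 3*X**3 - X**2*Y + 2*X**2*Z + 2*X*Y**2 - X*Y*Z + X*Z**2 - 2*Y**3 - 2*Y**2*Z - 2*Y*Z**2 - 2*Z**3.


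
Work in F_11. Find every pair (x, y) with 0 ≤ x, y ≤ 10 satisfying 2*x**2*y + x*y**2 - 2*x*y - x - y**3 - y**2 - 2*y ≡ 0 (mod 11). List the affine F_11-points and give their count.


Affine F_11-points: {(0, 0), (0, 4), (0, 6), (1, 9), (2, 1), (4, 2), (4, 10), (6, 4), (8, 10), (9, 3), (9, 7), (9, 9), (10, 1), (10, 2), (10, 6)}; count = 15.

For each of the 121 pairs (x, y) ∈ F_11², evaluate f(x, y) mod 11. Record the zeros.
  x = 0: [0↦0, 1↦7, 2↦6, 3↦2, 4↦0, 5↦5, 6↦0, 7↦1, 8↦2, 9↦8, 10↦2]  zeros at y ∈ {0, 4, 6}
  x = 1: [0↦10, 1↦7, 2↦9, 3↦10, 4↦4, 5↦7, 6↦2, 7↦5, 8↦10, 9↦0, 10↦2]  zeros at y ∈ {9}
  x = 2: [0↦9, 1↦0, 2↦9, 3↦8, 4↦2, 5↦7, 6↦6, 7↦4, 8↦6, 9↦6, 10↦9]  zeros at y ∈ {1}
  x = 3: [0↦8, 1↦8, 2↦6, 3↦7, 4↦5, 5↦5, 6↦1, 7↦9, 8↦1, 9↦4, 10↦1]  zeros at y ∈ ∅
  x = 4: [0↦7, 1↦9, 2↦0, 3↦7, 4↦2, 5↦1, 6↦9, 7↦9, 8↦6, 9↦5, 10↦0]  zeros at y ∈ {2, 10}
  x = 5: [0↦6, 1↦3, 2↦2, 3↦8, 4↦4, 5↦6, 6↦8, 7↦4, 8↦10, 9↦9, 10↦6]  zeros at y ∈ ∅
  x = 6: [0↦5, 1↦1, 2↦1, 3↦10, 4↦0, 5↦9, 6↦9, 7↦5, 8↦2, 9↦5, 10↦8]  zeros at y ∈ {4}
  x = 7: [0↦4, 1↦3, 2↦8, 3↦2, 4↦1, 5↦10, 6↦1, 7↦1, 8↦4, 9↦4, 10↦6]  zeros at y ∈ ∅
  x = 8: [0↦3, 1↦9, 2↦1, 3↦6, 4↦7, 5↦9, 6↦6, 7↦3, 8↦5, 9↦6, 10↦0]  zeros at y ∈ {10}
  x = 9: [0↦2, 1↦8, 2↦2, 3↦0, 4↦7, 5↦6, 6↦2, 7↦0, 8↦5, 9↦0, 10↦1]  zeros at y ∈ {3, 7, 9}
  x = 10: [0↦1, 1↦0, 2↦0, 3↦6, 4↦1, 5↦1, 6↦0, 7↦3, 8↦4, 9↦8, 10↦9]  zeros at y ∈ {1, 2, 6}
Collecting zeros: affine points = {(0, 0), (0, 4), (0, 6), (1, 9), (2, 1), (4, 2), (4, 10), (6, 4), (8, 10), (9, 3), (9, 7), (9, 9), (10, 1), (10, 2), (10, 6)}.
Total count |C(F_11)_aff| = 15.


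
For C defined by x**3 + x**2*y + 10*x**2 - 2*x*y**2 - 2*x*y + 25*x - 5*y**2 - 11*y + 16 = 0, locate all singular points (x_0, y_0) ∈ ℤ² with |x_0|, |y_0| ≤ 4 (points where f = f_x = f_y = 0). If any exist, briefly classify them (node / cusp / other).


Singular points: {(-3, -2)}; classification: node.

Compute partial derivatives:
  f_x = 3*x**2 + 2*x*y + 20*x - 2*y**2 - 2*y + 25.
  f_y = x**2 - 4*x*y - 2*x - 10*y - 11.
Scan x_0 ∈ {−4, ..., 4}. For each x_0, f_y(x_0, y) is a polynomial in y; find its integer roots y ∈ {−4, ..., 4}, then test f_x and f at those candidates.
  x = -4: f_y(-4, y) = 6*y + 13; no integer root y with |y| ≤ 4.
  x = -3: f_y(-3, y) = 2*y + 4; vanishes at y ∈ {-2}. (-3, -2): f_x = 0, f = 0 — SINGULAR.
  x = -2: f_y(-2, y) = -2*y - 3; no integer root y with |y| ≤ 4.
  x = -1: f_y(-1, y) = -6*y - 8; no integer root y with |y| ≤ 4.
  x = 0: f_y(0, y) = -10*y - 11; no integer root y with |y| ≤ 4.
  x = 1: f_y(1, y) = -14*y - 12; no integer root y with |y| ≤ 4.
  x = 2: f_y(2, y) = -18*y - 11; no integer root y with |y| ≤ 4.
  x = 3: f_y(3, y) = -22*y - 8; no integer root y with |y| ≤ 4.
  x = 4: f_y(4, y) = -26*y - 3; no integer root y with |y| ≤ 4.
Only singular point on the grid: (-3, -2).
Classify: substitute x = -3 + u, y = -2 + v and expand: f = u**3 + u**2*v - u**2 - 2*u*v**2 + v**2.
No constant or linear terms (consistent with a singular point). Quadratic part: -u**2 + v**2. Cubic part: u**3 + u**2*v - 2*u*v**2.
The quadratic part v**2 - u**2 = (v − u)(v + u) splits into two distinct linear factors, so there are two distinct tangent lines y − -2 = ±(x − -3) — this is a node (ordinary double point).
Classification: node.


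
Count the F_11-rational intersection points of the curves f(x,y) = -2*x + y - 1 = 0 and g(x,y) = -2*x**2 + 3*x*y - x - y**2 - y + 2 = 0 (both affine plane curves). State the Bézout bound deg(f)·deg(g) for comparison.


Common zeros: {(0, 1)}; count = 1; Bézout bound = 2.

deg(f) = 1, deg(g) = 2, so Bézout bound = 2.
Scan x ∈ F_11. For each x, list the y ∈ F_11 with f(x, y) ≡ 0 and those with g(x, y) ≡ 0 (mod 11); the common zeros in that column are the intersection.
  x = 0: f ≡ 0 at y ∈ {1}; g ≡ 0 at y ∈ {1, 9}; common: {1}.
  x = 1: f ≡ 0 at y ∈ {3}; g ≡ 0 at y ∈ {1}; common: ∅.
  x = 2: f ≡ 0 at y ∈ {5}; g ≡ 0 at y ∈ {7, 9}; common: ∅.
  x = 3: f ≡ 0 at y ∈ {7}; g ≡ 0 at y ∈ ∅; common: ∅.
  x = 4: f ≡ 0 at y ∈ {9}; g ≡ 0 at y ∈ ∅; common: ∅.
  x = 5: f ≡ 0 at y ∈ {0}; g ≡ 0 at y ∈ ∅; common: ∅.
  x = 6: f ≡ 0 at y ∈ {2}; g ≡ 0 at y ∈ ∅; common: ∅.
  x = 7: f ≡ 0 at y ∈ {4}; g ≡ 0 at y ∈ ∅; common: ∅.
  x = 8: f ≡ 0 at y ∈ {6}; g ≡ 0 at y ∈ {5, 7}; common: ∅.
  x = 9: f ≡ 0 at y ∈ {8}; g ≡ 0 at y ∈ {2}; common: ∅.
  x = 10: f ≡ 0 at y ∈ {10}; g ≡ 0 at y ∈ {2, 5}; common: ∅.
Collecting: common zeros = {(0, 1)}, so the count is 1.
Comparison with the Bézout bound: 1 ≤ 2 = deg(f)·deg(g), as expected for curves with no common component (the affine F_11-count falls short of the bound because intersections may lie at infinity, over extension fields, or carry multiplicity).


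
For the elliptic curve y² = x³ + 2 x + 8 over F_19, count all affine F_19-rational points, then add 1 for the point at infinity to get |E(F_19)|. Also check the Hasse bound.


Affine points = {(1, 7), (1, 12), (2, 1), (2, 18), (4, 2), (4, 17), (7, 2), (7, 17), (8, 2), (8, 17), (14, 5), (14, 14), (18, 9), (18, 10)}; affine count = 14; |E(F_19)| = 15.

Discriminant check: Δ ∝ 4a³ + 27b² = 4·2³ + 27·8² = 4·8 + 27·64 ≡ 12 (mod 19). Nonzero ⇒ E is nonsingular.
For each x ∈ F_19, compute rhs = x³ + 2·x + 8 mod 19, then count y ∈ F_19 with y² ≡ rhs.
  x = 0: rhs = 8, matching y values: none (0 points).
  x = 1: rhs = 11, matching y values: 7, 12 (2 points).
  x = 2: rhs = 1, matching y values: 1, 18 (2 points).
  x = 3: rhs = 3, matching y values: none (0 points).
  x = 4: rhs = 4, matching y values: 2, 17 (2 points).
  x = 5: rhs = 10, matching y values: none (0 points).
  x = 6: rhs = 8, matching y values: none (0 points).
  x = 7: rhs = 4, matching y values: 2, 17 (2 points).
  x = 8: rhs = 4, matching y values: 2, 17 (2 points).
  x = 9: rhs = 14, matching y values: none (0 points).
  x = 10: rhs = 2, matching y values: none (0 points).
  x = 11: rhs = 12, matching y values: none (0 points).
  x = 12: rhs = 12, matching y values: none (0 points).
  x = 13: rhs = 8, matching y values: none (0 points).
  x = 14: rhs = 6, matching y values: 5, 14 (2 points).
  x = 15: rhs = 12, matching y values: none (0 points).
  x = 16: rhs = 13, matching y values: none (0 points).
  x = 17: rhs = 15, matching y values: none (0 points).
  x = 18: rhs = 5, matching y values: 9, 10 (2 points).
Total affine count: 14.
Full point count |E(F_19)| = 14 + 1 = 15.
Hasse bound: |15 − (19+1)| = |-5| = 5 ≤ 2√19 ≈ 8.7178 ✓.


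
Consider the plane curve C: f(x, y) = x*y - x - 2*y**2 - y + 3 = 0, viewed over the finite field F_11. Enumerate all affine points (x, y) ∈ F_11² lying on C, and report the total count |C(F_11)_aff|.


Affine F_11-points: {(0, 1), (0, 4), (1, 1), (1, 10), (2, 1), (2, 5), (3, 0), (3, 1), (4, 1), (4, 6), (5, 1), (6, 1), (6, 7), (7, 1), (7, 2), (8, 1), (8, 8), (9, 1), (9, 3), (10, 1), (10, 9)}; count = 21.

For each of the 121 pairs (x, y) ∈ F_11², evaluate f(x, y) mod 11. Record the zeros.
  x = 0: [0↦3, 1↦0, 2↦4, 3↦4, 4↦0, 5↦3, 6↦2, 7↦8, 8↦10, 9↦8, 10↦2]  zeros at y ∈ {1, 4}
  x = 1: [0↦2, 1↦0, 2↦5, 3↦6, 4↦3, 5↦7, 6↦7, 7↦3, 8↦6, 9↦5, 10↦0]  zeros at y ∈ {1, 10}
  x = 2: [0↦1, 1↦0, 2↦6, 3↦8, 4↦6, 5↦0, 6↦1, 7↦9, 8↦2, 9↦2, 10↦9]  zeros at y ∈ {1, 5}
  x = 3: [0↦0, 1↦0, 2↦7, 3↦10, 4↦9, 5↦4, 6↦6, 7↦4, 8↦9, 9↦10, 10↦7]  zeros at y ∈ {0, 1}
  x = 4: [0↦10, 1↦0, 2↦8, 3↦1, 4↦1, 5↦8, 6↦0, 7↦10, 8↦5, 9↦7, 10↦5]  zeros at y ∈ {1, 6}
  x = 5: [0↦9, 1↦0, 2↦9, 3↦3, 4↦4, 5↦1, 6↦5, 7↦5, 8↦1, 9↦4, 10↦3]  zeros at y ∈ {1}
  x = 6: [0↦8, 1↦0, 2↦10, 3↦5, 4↦7, 5↦5, 6↦10, 7↦0, 8↦8, 9↦1, 10↦1]  zeros at y ∈ {1, 7}
  x = 7: [0↦7, 1↦0, 2↦0, 3↦7, 4↦10, 5↦9, 6↦4, 7↦6, 8↦4, 9↦9, 10↦10]  zeros at y ∈ {1, 2}
  x = 8: [0↦6, 1↦0, 2↦1, 3↦9, 4↦2, 5↦2, 6↦9, 7↦1, 8↦0, 9↦6, 10↦8]  zeros at y ∈ {1, 8}
  x = 9: [0↦5, 1↦0, 2↦2, 3↦0, 4↦5, 5↦6, 6↦3, 7↦7, 8↦7, 9↦3, 10↦6]  zeros at y ∈ {1, 3}
  x = 10: [0↦4, 1↦0, 2↦3, 3↦2, 4↦8, 5↦10, 6↦8, 7↦2, 8↦3, 9↦0, 10↦4]  zeros at y ∈ {1, 9}
Collecting zeros: affine points = {(0, 1), (0, 4), (1, 1), (1, 10), (2, 1), (2, 5), (3, 0), (3, 1), (4, 1), (4, 6), (5, 1), (6, 1), (6, 7), (7, 1), (7, 2), (8, 1), (8, 8), (9, 1), (9, 3), (10, 1), (10, 9)}.
Total count |C(F_11)_aff| = 21.


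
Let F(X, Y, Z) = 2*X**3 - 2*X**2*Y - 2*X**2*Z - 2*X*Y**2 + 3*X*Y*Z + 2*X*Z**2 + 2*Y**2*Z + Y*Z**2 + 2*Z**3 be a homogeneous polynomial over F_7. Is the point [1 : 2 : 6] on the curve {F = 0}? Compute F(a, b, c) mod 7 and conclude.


F(1,2,6) ≡ 1 (mod 7); P is NOT on the curve.

Evaluate F(1, 2, 6) term-by-term (mod 7).
  2*X**3 ↦ 2·1·1·1 = 2
  -2*X**2*Y ↦ -2·1·2·1 = -4
  -2*X**2*Z ↦ -2·1·1·6 = -12
  -2*X*Y**2 ↦ -2·1·4·1 = -8
  3*X*Y*Z ↦ 3·1·2·6 = 36
  2*X*Z**2 ↦ 2·1·1·36 = 72
  2*Y**2*Z ↦ 2·1·4·6 = 48
  Y*Z**2 ↦ 1·1·2·36 = 72
  2*Z**3 ↦ 2·1·1·216 = 432
Sum: F(1, 2, 6) = (2) + (-4) + (-12) + (-8) + (36) + (72) + (48) + (72) + (432) = 638.
Reducing mod 7: 638 ≡ 1 (mod 7).
Since F(a, b, c) ≡ 1 ≠ 0 (mod 7), P does NOT lie on the curve.


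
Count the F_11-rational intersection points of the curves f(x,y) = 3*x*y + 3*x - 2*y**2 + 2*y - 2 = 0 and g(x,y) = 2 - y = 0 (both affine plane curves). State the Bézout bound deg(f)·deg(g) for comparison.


Common zeros: {(8, 2)}; count = 1; Bézout bound = 2.

deg(f) = 2, deg(g) = 1, so Bézout bound = 2.
Scan x ∈ F_11. For each x, list the y ∈ F_11 with f(x, y) ≡ 0 and those with g(x, y) ≡ 0 (mod 11); the common zeros in that column are the intersection.
  x = 0: f ≡ 0 at y ∈ ∅; g ≡ 0 at y ∈ {2}; common: ∅.
  x = 1: f ≡ 0 at y ∈ {4}; g ≡ 0 at y ∈ {2}; common: ∅.
  x = 2: f ≡ 0 at y ∈ ∅; g ≡ 0 at y ∈ {2}; common: ∅.
  x = 3: f ≡ 0 at y ∈ {3, 8}; g ≡ 0 at y ∈ {2}; common: ∅.
  x = 4: f ≡ 0 at y ∈ {1, 6}; g ≡ 0 at y ∈ {2}; common: ∅.
  x = 5: f ≡ 0 at y ∈ ∅; g ≡ 0 at y ∈ {2}; common: ∅.
  x = 6: f ≡ 0 at y ∈ {5}; g ≡ 0 at y ∈ {2}; common: ∅.
  x = 7: f ≡ 0 at y ∈ ∅; g ≡ 0 at y ∈ {2}; common: ∅.
  x = 8: f ≡ 0 at y ∈ {0, 2}; g ≡ 0 at y ∈ {2}; common: {2}.
  x = 9: f ≡ 0 at y ∈ ∅; g ≡ 0 at y ∈ {2}; common: ∅.
  x = 10: f ≡ 0 at y ∈ {7, 9}; g ≡ 0 at y ∈ {2}; common: ∅.
Collecting: common zeros = {(8, 2)}, so the count is 1.
Comparison with the Bézout bound: 1 ≤ 2 = deg(f)·deg(g), as expected for curves with no common component (the affine F_11-count falls short of the bound because intersections may lie at infinity, over extension fields, or carry multiplicity).


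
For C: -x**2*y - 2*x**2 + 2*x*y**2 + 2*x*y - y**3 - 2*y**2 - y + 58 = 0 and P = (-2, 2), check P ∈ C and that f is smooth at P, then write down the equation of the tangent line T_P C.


Tangent line at P: 28*x - 45*y + 146 = 0.

Step 1: f(-2, 2) = 0, so P lies on C.
Step 2: partial derivatives
  f_x(x, y) = -2*x*y - 4*x + 2*y**2 + 2*y, f_y(x, y) = -x**2 + 4*x*y + 2*x - 3*y**2 - 4*y - 1.
  f_x(P) = 28, f_y(P) = -45 (gradient nonzero, so P is smooth).
Step 3: tangent line at P: 28·(x − -2) + -45·(y − 2) = 0.
Expanding: 28*x - 45*y + 146 = 0.


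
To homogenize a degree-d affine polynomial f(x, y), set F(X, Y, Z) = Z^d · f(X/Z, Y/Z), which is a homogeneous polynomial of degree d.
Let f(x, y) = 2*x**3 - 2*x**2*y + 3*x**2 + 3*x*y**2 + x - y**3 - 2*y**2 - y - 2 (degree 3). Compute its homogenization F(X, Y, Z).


F(X, Y, Z) = 2*X**3 - 2*X**2*Y + 3*X**2*Z + 3*X*Y**2 + X*Z**2 - Y**3 - 2*Y**2*Z - Y*Z**2 - 2*Z**3

deg(f) = 3.
Substitute x = X/Z, y = Y/Z into f, then multiply by Z^3.
  monomial 2·x^3·y^0 ↦ 2·X^3·Y^0·Z^0.
  monomial -2·x^2·y^1 ↦ -2·X^2·Y^1·Z^0.
  monomial 3·x^2·y^0 ↦ 3·X^2·Y^0·Z^1.
  monomial 3·x^1·y^2 ↦ 3·X^1·Y^2·Z^0.
  monomial 1·x^1·y^0 ↦ 1·X^1·Y^0·Z^2.
  monomial -1·x^0·y^3 ↦ -1·X^0·Y^3·Z^0.
  monomial -2·x^0·y^2 ↦ -2·X^0·Y^2·Z^1.
  monomial -1·x^0·y^1 ↦ -1·X^0·Y^1·Z^2.
  monomial -2·x^0·y^0 ↦ -2·X^0·Y^0·Z^3.
Collecting: F(X, Y, Z) = 2*X**3 - 2*X**2*Y + 3*X**2*Z + 3*X*Y**2 + X*Z**2 - Y**3 - 2*Y**2*Z - Y*Z**2 - 2*Z**3.


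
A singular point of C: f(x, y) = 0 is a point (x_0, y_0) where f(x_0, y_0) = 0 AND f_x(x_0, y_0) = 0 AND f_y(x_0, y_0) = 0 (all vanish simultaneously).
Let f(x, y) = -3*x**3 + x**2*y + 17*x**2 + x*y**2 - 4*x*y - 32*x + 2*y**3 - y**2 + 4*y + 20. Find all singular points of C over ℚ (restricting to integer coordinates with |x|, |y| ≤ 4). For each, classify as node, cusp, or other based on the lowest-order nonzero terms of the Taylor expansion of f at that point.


Singular points: {(2, 0)}; classification: node.

Compute partial derivatives:
  f_x = -9*x**2 + 2*x*y + 34*x + y**2 - 4*y - 32.
  f_y = x**2 + 2*x*y - 4*x + 6*y**2 - 2*y + 4.
Scan x_0 ∈ {−4, ..., 4}. For each x_0, f_y(x_0, y) is a polynomial in y; find its integer roots y ∈ {−4, ..., 4}, then test f_x and f at those candidates.
  x = -4: f_y(-4, y) = 6*y**2 - 10*y + 36; no integer root y with |y| ≤ 4.
  x = -3: f_y(-3, y) = 6*y**2 - 8*y + 25; no integer root y with |y| ≤ 4.
  x = -2: f_y(-2, y) = 6*y**2 - 6*y + 16; no integer root y with |y| ≤ 4.
  x = -1: f_y(-1, y) = 6*y**2 - 4*y + 9; no integer root y with |y| ≤ 4.
  x = 0: f_y(0, y) = 6*y**2 - 2*y + 4; no integer root y with |y| ≤ 4.
  x = 1: f_y(1, y) = 6*y**2 + 1; no integer root y with |y| ≤ 4.
  x = 2: f_y(2, y) = 6*y**2 + 2*y; vanishes at y ∈ {0}. (2, 0): f_x = 0, f = 0 — SINGULAR.
  x = 3: f_y(3, y) = 6*y**2 + 4*y + 1; no integer root y with |y| ≤ 4.
  x = 4: f_y(4, y) = 6*y**2 + 6*y + 4; no integer root y with |y| ≤ 4.
Only singular point on the grid: (2, 0).
Classify: substitute x = 2 + u, y = 0 + v and expand: f = -3*u**3 + u**2*v - u**2 + u*v**2 + 2*v**3 + v**2.
No constant or linear terms (consistent with a singular point). Quadratic part: -u**2 + v**2. Cubic part: -3*u**3 + u**2*v + u*v**2 + 2*v**3.
The quadratic part v**2 - u**2 = (v − u)(v + u) splits into two distinct linear factors, so there are two distinct tangent lines y − 0 = ±(x − 2) — this is a node (ordinary double point).
Classification: node.


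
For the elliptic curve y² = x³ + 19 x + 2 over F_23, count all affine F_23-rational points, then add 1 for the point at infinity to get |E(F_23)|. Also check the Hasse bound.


Affine points = {(0, 5), (0, 18), (2, 5), (2, 18), (4, 2), (4, 21), (7, 8), (7, 15), (11, 1), (11, 22), (12, 7), (12, 16), (13, 10), (13, 13), (16, 3), (16, 20), (18, 9), (18, 14), (19, 0), (21, 5), (21, 18)}; affine count = 21; |E(F_23)| = 22.

Discriminant check: Δ ∝ 4a³ + 27b² = 4·19³ + 27·2² = 4·6859 + 27·4 ≡ 13 (mod 23). Nonzero ⇒ E is nonsingular.
For each x ∈ F_23, compute rhs = x³ + 19·x + 2 mod 23, then count y ∈ F_23 with y² ≡ rhs.
  x = 0: rhs = 2, matching y values: 5, 18 (2 points).
  x = 1: rhs = 22, matching y values: none (0 points).
  x = 2: rhs = 2, matching y values: 5, 18 (2 points).
  x = 3: rhs = 17, matching y values: none (0 points).
  x = 4: rhs = 4, matching y values: 2, 21 (2 points).
  x = 5: rhs = 15, matching y values: none (0 points).
  x = 6: rhs = 10, matching y values: none (0 points).
  x = 7: rhs = 18, matching y values: 8, 15 (2 points).
  x = 8: rhs = 22, matching y values: none (0 points).
  x = 9: rhs = 5, matching y values: none (0 points).
  x = 10: rhs = 19, matching y values: none (0 points).
  x = 11: rhs = 1, matching y values: 1, 22 (2 points).
  x = 12: rhs = 3, matching y values: 7, 16 (2 points).
  x = 13: rhs = 8, matching y values: 10, 13 (2 points).
  x = 14: rhs = 22, matching y values: none (0 points).
  x = 15: rhs = 5, matching y values: none (0 points).
  x = 16: rhs = 9, matching y values: 3, 20 (2 points).
  x = 17: rhs = 17, matching y values: none (0 points).
  x = 18: rhs = 12, matching y values: 9, 14 (2 points).
  x = 19: rhs = 0, matching y values: 0 (1 points).
  x = 20: rhs = 10, matching y values: none (0 points).
  x = 21: rhs = 2, matching y values: 5, 18 (2 points).
  x = 22: rhs = 5, matching y values: none (0 points).
Total affine count: 21.
Full point count |E(F_23)| = 21 + 1 = 22.
Hasse bound: |22 − (23+1)| = |-2| = 2 ≤ 2√23 ≈ 9.5917 ✓.


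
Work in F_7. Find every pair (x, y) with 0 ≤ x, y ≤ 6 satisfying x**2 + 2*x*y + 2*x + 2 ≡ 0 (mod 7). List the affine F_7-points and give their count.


Affine F_7-points: {(1, 1), (2, 1), (3, 3), (4, 2), (5, 4), (6, 4)}; count = 6.

For each of the 49 pairs (x, y) ∈ F_7², evaluate f(x, y) mod 7. Record the zeros.
  x = 0: [0↦2, 1↦2, 2↦2, 3↦2, 4↦2, 5↦2, 6↦2]  zeros at y ∈ ∅
  x = 1: [0↦5, 1↦0, 2↦2, 3↦4, 4↦6, 5↦1, 6↦3]  zeros at y ∈ {1}
  x = 2: [0↦3, 1↦0, 2↦4, 3↦1, 4↦5, 5↦2, 6↦6]  zeros at y ∈ {1}
  x = 3: [0↦3, 1↦2, 2↦1, 3↦0, 4↦6, 5↦5, 6↦4]  zeros at y ∈ {3}
  x = 4: [0↦5, 1↦6, 2↦0, 3↦1, 4↦2, 5↦3, 6↦4]  zeros at y ∈ {2}
  x = 5: [0↦2, 1↦5, 2↦1, 3↦4, 4↦0, 5↦3, 6↦6]  zeros at y ∈ {4}
  x = 6: [0↦1, 1↦6, 2↦4, 3↦2, 4↦0, 5↦5, 6↦3]  zeros at y ∈ {4}
Collecting zeros: affine points = {(1, 1), (2, 1), (3, 3), (4, 2), (5, 4), (6, 4)}.
Total count |C(F_7)_aff| = 6.


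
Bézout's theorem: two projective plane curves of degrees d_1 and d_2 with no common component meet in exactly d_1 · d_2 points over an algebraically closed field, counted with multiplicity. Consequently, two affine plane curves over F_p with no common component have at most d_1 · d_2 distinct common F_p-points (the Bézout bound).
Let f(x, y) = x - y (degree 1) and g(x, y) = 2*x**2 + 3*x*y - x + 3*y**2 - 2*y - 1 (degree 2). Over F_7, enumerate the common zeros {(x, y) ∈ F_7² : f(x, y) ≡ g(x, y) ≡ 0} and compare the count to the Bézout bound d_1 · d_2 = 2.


Common zeros: ∅; count = 0; Bézout bound = 2.

deg(f) = 1, deg(g) = 2, so Bézout bound = 2.
Scan x ∈ F_7. For each x, list the y ∈ F_7 with f(x, y) ≡ 0 and those with g(x, y) ≡ 0 (mod 7); the common zeros in that column are the intersection.
  x = 0: f ≡ 0 at y ∈ {0}; g ≡ 0 at y ∈ {1, 2}; common: ∅.
  x = 1: f ≡ 0 at y ∈ {1}; g ≡ 0 at y ∈ {0, 2}; common: ∅.
  x = 2: f ≡ 0 at y ∈ {2}; g ≡ 0 at y ∈ ∅; common: ∅.
  x = 3: f ≡ 0 at y ∈ {3}; g ≡ 0 at y ∈ {0}; common: ∅.
  x = 4: f ≡ 0 at y ∈ {4}; g ≡ 0 at y ∈ {3}; common: ∅.
  x = 5: f ≡ 0 at y ∈ {5}; g ≡ 0 at y ∈ ∅; common: ∅.
  x = 6: f ≡ 0 at y ∈ {6}; g ≡ 0 at y ∈ {1, 3}; common: ∅.
Collecting: common zeros = ∅, so the count is 0.
Comparison with the Bézout bound: 0 ≤ 2 = deg(f)·deg(g), as expected for curves with no common component (the affine F_7-count falls short of the bound because intersections may lie at infinity, over extension fields, or carry multiplicity).


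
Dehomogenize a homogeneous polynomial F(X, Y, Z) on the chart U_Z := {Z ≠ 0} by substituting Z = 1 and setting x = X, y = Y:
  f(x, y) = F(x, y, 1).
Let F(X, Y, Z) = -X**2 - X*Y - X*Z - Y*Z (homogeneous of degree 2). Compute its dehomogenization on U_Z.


f(x, y) = -x**2 - x*y - x - y

On U_Z we set Z = 1. Each monomial c·X^i·Y^j·Z^k in F becomes c·x^i·y^j·1^k = c·x^i·y^j.
Substituting Z = 1: F(X, Y, 1) = -x**2 - x*y - x - y.
Note: deg(f) ≤ deg(F) = 2; strict inequality happens when F is divisible by Z (lost terms).


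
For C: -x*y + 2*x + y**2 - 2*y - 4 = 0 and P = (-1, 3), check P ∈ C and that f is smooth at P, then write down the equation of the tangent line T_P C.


Tangent line at P: -x + 5*y - 16 = 0.

Step 1: f(-1, 3) = 0, so P lies on C.
Step 2: partial derivatives
  f_x(x, y) = 2 - y, f_y(x, y) = -x + 2*y - 2.
  f_x(P) = -1, f_y(P) = 5 (gradient nonzero, so P is smooth).
Step 3: tangent line at P: -1·(x − -1) + 5·(y − 3) = 0.
Expanding: -x + 5*y - 16 = 0.


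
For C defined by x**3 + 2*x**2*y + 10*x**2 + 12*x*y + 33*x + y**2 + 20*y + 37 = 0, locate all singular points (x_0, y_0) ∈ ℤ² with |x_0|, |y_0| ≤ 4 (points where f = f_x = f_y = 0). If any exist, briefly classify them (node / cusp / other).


Singular points: {(-3, -1)}; classification: node.

Compute partial derivatives:
  f_x = 3*x**2 + 4*x*y + 20*x + 12*y + 33.
  f_y = 2*x**2 + 12*x + 2*y + 20.
Scan x_0 ∈ {−4, ..., 4}. For each x_0, f_y(x_0, y) is a polynomial in y; find its integer roots y ∈ {−4, ..., 4}, then test f_x and f at those candidates.
  x = -4: f_y(-4, y) = 2*y + 4; vanishes at y ∈ {-2}. (-4, -2): f_x = 9 ≠ 0.
  x = -3: f_y(-3, y) = 2*y + 2; vanishes at y ∈ {-1}. (-3, -1): f_x = 0, f = 0 — SINGULAR.
  x = -2: f_y(-2, y) = 2*y + 4; vanishes at y ∈ {-2}. (-2, -2): f_x = -3 ≠ 0.
  x = -1: f_y(-1, y) = 2*y + 10; no integer root y with |y| ≤ 4.
  x = 0: f_y(0, y) = 2*y + 20; no integer root y with |y| ≤ 4.
  x = 1: f_y(1, y) = 2*y + 34; no integer root y with |y| ≤ 4.
  x = 2: f_y(2, y) = 2*y + 52; no integer root y with |y| ≤ 4.
  x = 3: f_y(3, y) = 2*y + 74; no integer root y with |y| ≤ 4.
  x = 4: f_y(4, y) = 2*y + 100; no integer root y with |y| ≤ 4.
Only singular point on the grid: (-3, -1).
Classify: substitute x = -3 + u, y = -1 + v and expand: f = u**3 + 2*u**2*v - u**2 + v**2.
No constant or linear terms (consistent with a singular point). Quadratic part: -u**2 + v**2. Cubic part: u**3 + 2*u**2*v.
The quadratic part v**2 - u**2 = (v − u)(v + u) splits into two distinct linear factors, so there are two distinct tangent lines y − -1 = ±(x − -3) — this is a node (ordinary double point).
Classification: node.


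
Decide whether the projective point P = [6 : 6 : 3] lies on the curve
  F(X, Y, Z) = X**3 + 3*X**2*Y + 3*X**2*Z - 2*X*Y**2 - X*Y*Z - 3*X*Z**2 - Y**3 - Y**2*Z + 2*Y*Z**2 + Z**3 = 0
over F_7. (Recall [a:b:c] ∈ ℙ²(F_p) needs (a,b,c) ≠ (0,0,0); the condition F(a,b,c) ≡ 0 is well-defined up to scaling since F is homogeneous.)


F(6,6,3) ≡ 3 (mod 7); P is NOT on the curve.

Evaluate F(6, 6, 3) term-by-term (mod 7).
  X**3 ↦ 1·216·1·1 = 216
  3*X**2*Y ↦ 3·36·6·1 = 648
  3*X**2*Z ↦ 3·36·1·3 = 324
  -2*X*Y**2 ↦ -2·6·36·1 = -432
  -X*Y*Z ↦ -1·6·6·3 = -108
  -3*X*Z**2 ↦ -3·6·1·9 = -162
  -Y**3 ↦ -1·1·216·1 = -216
  -Y**2*Z ↦ -1·1·36·3 = -108
  2*Y*Z**2 ↦ 2·1·6·9 = 108
  Z**3 ↦ 1·1·1·27 = 27
Sum: F(6, 6, 3) = (216) + (648) + (324) + (-432) + (-108) + (-162) + (-216) + (-108) + (108) + (27) = 297.
Reducing mod 7: 297 ≡ 3 (mod 7).
Since F(a, b, c) ≡ 3 ≠ 0 (mod 7), P does NOT lie on the curve.


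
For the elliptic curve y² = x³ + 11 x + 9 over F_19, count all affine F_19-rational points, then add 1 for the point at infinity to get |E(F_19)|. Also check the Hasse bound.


Affine points = {(0, 3), (0, 16), (2, 1), (2, 18), (6, 5), (6, 14), (7, 7), (7, 12), (8, 1), (8, 18), (9, 1), (9, 18), (10, 6), (10, 13), (11, 6), (11, 13), (12, 8), (12, 11), (14, 0), (16, 5), (16, 14), (17, 6), (17, 13), (18, 4), (18, 15)}; affine count = 25; |E(F_19)| = 26.

Discriminant check: Δ ∝ 4a³ + 27b² = 4·11³ + 27·9² = 4·1331 + 27·81 ≡ 6 (mod 19). Nonzero ⇒ E is nonsingular.
For each x ∈ F_19, compute rhs = x³ + 11·x + 9 mod 19, then count y ∈ F_19 with y² ≡ rhs.
  x = 0: rhs = 9, matching y values: 3, 16 (2 points).
  x = 1: rhs = 2, matching y values: none (0 points).
  x = 2: rhs = 1, matching y values: 1, 18 (2 points).
  x = 3: rhs = 12, matching y values: none (0 points).
  x = 4: rhs = 3, matching y values: none (0 points).
  x = 5: rhs = 18, matching y values: none (0 points).
  x = 6: rhs = 6, matching y values: 5, 14 (2 points).
  x = 7: rhs = 11, matching y values: 7, 12 (2 points).
  x = 8: rhs = 1, matching y values: 1, 18 (2 points).
  x = 9: rhs = 1, matching y values: 1, 18 (2 points).
  x = 10: rhs = 17, matching y values: 6, 13 (2 points).
  x = 11: rhs = 17, matching y values: 6, 13 (2 points).
  x = 12: rhs = 7, matching y values: 8, 11 (2 points).
  x = 13: rhs = 12, matching y values: none (0 points).
  x = 14: rhs = 0, matching y values: 0 (1 points).
  x = 15: rhs = 15, matching y values: none (0 points).
  x = 16: rhs = 6, matching y values: 5, 14 (2 points).
  x = 17: rhs = 17, matching y values: 6, 13 (2 points).
  x = 18: rhs = 16, matching y values: 4, 15 (2 points).
Total affine count: 25.
Full point count |E(F_19)| = 25 + 1 = 26.
Hasse bound: |26 − (19+1)| = |6| = 6 ≤ 2√19 ≈ 8.7178 ✓.


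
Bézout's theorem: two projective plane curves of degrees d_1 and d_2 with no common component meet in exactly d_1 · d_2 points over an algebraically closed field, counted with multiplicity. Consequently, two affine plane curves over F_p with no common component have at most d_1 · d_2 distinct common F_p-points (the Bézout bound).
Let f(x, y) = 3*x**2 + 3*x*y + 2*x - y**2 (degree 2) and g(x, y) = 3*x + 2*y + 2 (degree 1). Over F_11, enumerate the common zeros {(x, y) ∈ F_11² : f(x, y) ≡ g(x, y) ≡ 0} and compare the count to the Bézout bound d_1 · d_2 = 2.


Common zeros: {(3, 0), (4, 4)}; count = 2; Bézout bound = 2.

deg(f) = 2, deg(g) = 1, so Bézout bound = 2.
Scan x ∈ F_11. For each x, list the y ∈ F_11 with f(x, y) ≡ 0 and those with g(x, y) ≡ 0 (mod 11); the common zeros in that column are the intersection.
  x = 0: f ≡ 0 at y ∈ {0}; g ≡ 0 at y ∈ {10}; common: ∅.
  x = 1: f ≡ 0 at y ∈ ∅; g ≡ 0 at y ∈ {3}; common: ∅.
  x = 2: f ≡ 0 at y ∈ {8, 9}; g ≡ 0 at y ∈ {7}; common: ∅.
  x = 3: f ≡ 0 at y ∈ {0, 9}; g ≡ 0 at y ∈ {0}; common: {0}.
  x = 4: f ≡ 0 at y ∈ {4, 8}; g ≡ 0 at y ∈ {4}; common: {4}.
  x = 5: f ≡ 0 at y ∈ {1, 3}; g ≡ 0 at y ∈ {8}; common: ∅.
  x = 6: f ≡ 0 at y ∈ {3, 4}; g ≡ 0 at y ∈ {1}; common: ∅.
  x = 7: f ≡ 0 at y ∈ ∅; g ≡ 0 at y ∈ {5}; common: ∅.
  x = 8: f ≡ 0 at y ∈ {1}; g ≡ 0 at y ∈ {9}; common: ∅.
  x = 9: f ≡ 0 at y ∈ ∅; g ≡ 0 at y ∈ {2}; common: ∅.
  x = 10: f ≡ 0 at y ∈ ∅; g ≡ 0 at y ∈ {6}; common: ∅.
Collecting: common zeros = {(3, 0), (4, 4)}, so the count is 2.
Comparison with the Bézout bound: 2 ≤ 2 = deg(f)·deg(g), as expected for curves with no common component (the bound is attained).


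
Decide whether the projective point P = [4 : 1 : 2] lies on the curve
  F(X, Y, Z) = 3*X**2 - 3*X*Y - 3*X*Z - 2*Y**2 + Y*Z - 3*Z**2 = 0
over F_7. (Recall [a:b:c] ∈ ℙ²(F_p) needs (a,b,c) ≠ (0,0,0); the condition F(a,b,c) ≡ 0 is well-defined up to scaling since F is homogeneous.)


F(4,1,2) ≡ 0 (mod 7); P is on the curve.

Evaluate F(4, 1, 2) term-by-term (mod 7).
  3*X**2 ↦ 3·16·1·1 = 48
  -3*X*Y ↦ -3·4·1·1 = -12
  -3*X*Z ↦ -3·4·1·2 = -24
  -2*Y**2 ↦ -2·1·1·1 = -2
  Y*Z ↦ 1·1·1·2 = 2
  -3*Z**2 ↦ -3·1·1·4 = -12
Sum: F(4, 1, 2) = (48) + (-12) + (-24) + (-2) + (2) + (-12) = 0.
Reducing mod 7: 0 ≡ 0 (mod 7).
Since F(a, b, c) ≡ 0 (mod 7), P lies on the curve.


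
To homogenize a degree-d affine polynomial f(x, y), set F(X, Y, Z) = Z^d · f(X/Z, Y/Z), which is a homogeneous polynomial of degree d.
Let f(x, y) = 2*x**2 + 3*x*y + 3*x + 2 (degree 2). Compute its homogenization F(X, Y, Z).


F(X, Y, Z) = 2*X**2 + 3*X*Y + 3*X*Z + 2*Z**2

deg(f) = 2.
Substitute x = X/Z, y = Y/Z into f, then multiply by Z^2.
  monomial 2·x^2·y^0 ↦ 2·X^2·Y^0·Z^0.
  monomial 3·x^1·y^1 ↦ 3·X^1·Y^1·Z^0.
  monomial 3·x^1·y^0 ↦ 3·X^1·Y^0·Z^1.
  monomial 2·x^0·y^0 ↦ 2·X^0·Y^0·Z^2.
Collecting: F(X, Y, Z) = 2*X**2 + 3*X*Y + 3*X*Z + 2*Z**2.


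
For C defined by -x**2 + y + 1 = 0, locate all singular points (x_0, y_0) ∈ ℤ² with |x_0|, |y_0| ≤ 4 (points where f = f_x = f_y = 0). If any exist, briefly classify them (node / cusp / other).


No singular points in the scanned grid; C is smooth there.

Compute partial derivatives:
  f_x = -2*x.
  f_y = 1.
f_y = 1 is a nonzero constant, so f_y never vanishes: no point (x, y) can satisfy f = f_x = f_y = 0. In particular no (x, y) ∈ {−4, ..., 4}² is singular; the curve is smooth.


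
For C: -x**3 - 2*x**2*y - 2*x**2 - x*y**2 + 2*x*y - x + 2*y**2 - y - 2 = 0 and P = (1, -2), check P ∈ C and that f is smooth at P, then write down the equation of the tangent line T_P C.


Tangent line at P: -8*x - 5*y - 2 = 0.

Step 1: f(1, -2) = 0, so P lies on C.
Step 2: partial derivatives
  f_x(x, y) = -3*x**2 - 4*x*y - 4*x - y**2 + 2*y - 1, f_y(x, y) = -2*x**2 - 2*x*y + 2*x + 4*y - 1.
  f_x(P) = -8, f_y(P) = -5 (gradient nonzero, so P is smooth).
Step 3: tangent line at P: -8·(x − 1) + -5·(y − -2) = 0.
Expanding: -8*x - 5*y - 2 = 0.


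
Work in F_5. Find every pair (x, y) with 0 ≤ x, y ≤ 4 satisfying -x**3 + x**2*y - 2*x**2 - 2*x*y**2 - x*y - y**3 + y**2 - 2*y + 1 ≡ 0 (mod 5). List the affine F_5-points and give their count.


Affine F_5-points: {(0, 4), (1, 4), (2, 0), (2, 2), (4, 0), (4, 3)}; count = 6.

For each of the 25 pairs (x, y) ∈ F_5², evaluate f(x, y) mod 5. Record the zeros.
  x = 0: [0↦1, 1↦4, 2↦3, 3↦2, 4↦0]  zeros at y ∈ {4}
  x = 1: [0↦3, 1↦4, 2↦2, 3↦1, 4↦0]  zeros at y ∈ {4}
  x = 2: [0↦0, 1↦1, 2↦0, 3↦1, 4↦3]  zeros at y ∈ {0, 2}
  x = 3: [0↦1, 1↦4, 2↦1, 3↦1, 4↦3]  zeros at y ∈ ∅
  x = 4: [0↦0, 1↦2, 2↦4, 3↦0, 4↦4]  zeros at y ∈ {0, 3}
Collecting zeros: affine points = {(0, 4), (1, 4), (2, 0), (2, 2), (4, 0), (4, 3)}.
Total count |C(F_5)_aff| = 6.


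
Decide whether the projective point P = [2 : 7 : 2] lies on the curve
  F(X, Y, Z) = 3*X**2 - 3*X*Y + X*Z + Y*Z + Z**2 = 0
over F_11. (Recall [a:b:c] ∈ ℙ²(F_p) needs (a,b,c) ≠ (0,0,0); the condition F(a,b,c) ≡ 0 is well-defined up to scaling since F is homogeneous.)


F(2,7,2) ≡ 3 (mod 11); P is NOT on the curve.

Evaluate F(2, 7, 2) term-by-term (mod 11).
  3*X**2 ↦ 3·4·1·1 = 12
  -3*X*Y ↦ -3·2·7·1 = -42
  X*Z ↦ 1·2·1·2 = 4
  Y*Z ↦ 1·1·7·2 = 14
  Z**2 ↦ 1·1·1·4 = 4
Sum: F(2, 7, 2) = (12) + (-42) + (4) + (14) + (4) = -8.
Reducing mod 11: -8 ≡ 3 (mod 11).
Since F(a, b, c) ≡ 3 ≠ 0 (mod 11), P does NOT lie on the curve.


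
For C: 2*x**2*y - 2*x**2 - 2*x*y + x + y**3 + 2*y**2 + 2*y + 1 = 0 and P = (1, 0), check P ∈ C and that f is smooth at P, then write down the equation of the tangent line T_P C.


Tangent line at P: -3*x + 2*y + 3 = 0.

Step 1: f(1, 0) = 0, so P lies on C.
Step 2: partial derivatives
  f_x(x, y) = 4*x*y - 4*x - 2*y + 1, f_y(x, y) = 2*x**2 - 2*x + 3*y**2 + 4*y + 2.
  f_x(P) = -3, f_y(P) = 2 (gradient nonzero, so P is smooth).
Step 3: tangent line at P: -3·(x − 1) + 2·(y − 0) = 0.
Expanding: -3*x + 2*y + 3 = 0.


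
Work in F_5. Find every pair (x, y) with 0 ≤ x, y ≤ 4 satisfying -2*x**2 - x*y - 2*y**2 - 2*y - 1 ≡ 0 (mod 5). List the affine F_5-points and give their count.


Affine F_5-points: {(0, 1), (0, 3), (1, 3), (2, 1), (2, 2)}; count = 5.

For each of the 25 pairs (x, y) ∈ F_5², evaluate f(x, y) mod 5. Record the zeros.
  x = 0: [0↦4, 1↦0, 2↦2, 3↦0, 4↦4]  zeros at y ∈ {1, 3}
  x = 1: [0↦2, 1↦2, 2↦3, 3↦0, 4↦3]  zeros at y ∈ {3}
  x = 2: [0↦1, 1↦0, 2↦0, 3↦1, 4↦3]  zeros at y ∈ {1, 2}
  x = 3: [0↦1, 1↦4, 2↦3, 3↦3, 4↦4]  zeros at y ∈ ∅
  x = 4: [0↦2, 1↦4, 2↦2, 3↦1, 4↦1]  zeros at y ∈ ∅
Collecting zeros: affine points = {(0, 1), (0, 3), (1, 3), (2, 1), (2, 2)}.
Total count |C(F_5)_aff| = 5.


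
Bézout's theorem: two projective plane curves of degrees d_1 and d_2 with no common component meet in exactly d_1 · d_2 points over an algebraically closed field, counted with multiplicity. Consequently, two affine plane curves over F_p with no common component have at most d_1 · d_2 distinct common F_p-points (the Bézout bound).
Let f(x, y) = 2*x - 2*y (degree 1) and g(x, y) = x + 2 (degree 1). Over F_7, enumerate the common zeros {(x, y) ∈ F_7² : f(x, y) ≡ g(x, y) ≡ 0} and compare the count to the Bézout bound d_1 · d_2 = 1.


Common zeros: {(5, 5)}; count = 1; Bézout bound = 1.

deg(f) = 1, deg(g) = 1, so Bézout bound = 1.
Scan x ∈ F_7. For each x, list the y ∈ F_7 with f(x, y) ≡ 0 and those with g(x, y) ≡ 0 (mod 7); the common zeros in that column are the intersection.
  x = 0: f ≡ 0 at y ∈ {0}; g ≡ 0 at y ∈ ∅; common: ∅.
  x = 1: f ≡ 0 at y ∈ {1}; g ≡ 0 at y ∈ ∅; common: ∅.
  x = 2: f ≡ 0 at y ∈ {2}; g ≡ 0 at y ∈ ∅; common: ∅.
  x = 3: f ≡ 0 at y ∈ {3}; g ≡ 0 at y ∈ ∅; common: ∅.
  x = 4: f ≡ 0 at y ∈ {4}; g ≡ 0 at y ∈ ∅; common: ∅.
  x = 5: f ≡ 0 at y ∈ {5}; g ≡ 0 at y ∈ {0, 1, 2, 3, 4, 5, 6}; common: {5}.
  x = 6: f ≡ 0 at y ∈ {6}; g ≡ 0 at y ∈ ∅; common: ∅.
Collecting: common zeros = {(5, 5)}, so the count is 1.
Comparison with the Bézout bound: 1 ≤ 1 = deg(f)·deg(g), as expected for curves with no common component (the bound is attained).


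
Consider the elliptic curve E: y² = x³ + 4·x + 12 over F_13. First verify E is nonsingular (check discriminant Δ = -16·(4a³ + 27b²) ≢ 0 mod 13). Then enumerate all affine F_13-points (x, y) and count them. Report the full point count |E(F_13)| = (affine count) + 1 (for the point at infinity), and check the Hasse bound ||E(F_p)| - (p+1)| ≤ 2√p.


Affine points = {(0, 5), (0, 8), (1, 2), (1, 11), (3, 5), (3, 8), (4, 1), (4, 12), (5, 1), (5, 12), (8, 6), (8, 7), (9, 6), (9, 7), (10, 5), (10, 8), (11, 3), (11, 10)}; affine count = 18; |E(F_13)| = 19.

Discriminant check: Δ ∝ 4a³ + 27b² = 4·4³ + 27·12² = 4·64 + 27·144 ≡ 10 (mod 13). Nonzero ⇒ E is nonsingular.
For each x ∈ F_13, compute rhs = x³ + 4·x + 12 mod 13, then count y ∈ F_13 with y² ≡ rhs.
  x = 0: rhs = 12, matching y values: 5, 8 (2 points).
  x = 1: rhs = 4, matching y values: 2, 11 (2 points).
  x = 2: rhs = 2, matching y values: none (0 points).
  x = 3: rhs = 12, matching y values: 5, 8 (2 points).
  x = 4: rhs = 1, matching y values: 1, 12 (2 points).
  x = 5: rhs = 1, matching y values: 1, 12 (2 points).
  x = 6: rhs = 5, matching y values: none (0 points).
  x = 7: rhs = 6, matching y values: none (0 points).
  x = 8: rhs = 10, matching y values: 6, 7 (2 points).
  x = 9: rhs = 10, matching y values: 6, 7 (2 points).
  x = 10: rhs = 12, matching y values: 5, 8 (2 points).
  x = 11: rhs = 9, matching y values: 3, 10 (2 points).
  x = 12: rhs = 7, matching y values: none (0 points).
Total affine count: 18.
Full point count |E(F_13)| = 18 + 1 = 19.
Hasse bound: |19 − (13+1)| = |5| = 5 ≤ 2√13 ≈ 7.2111 ✓.


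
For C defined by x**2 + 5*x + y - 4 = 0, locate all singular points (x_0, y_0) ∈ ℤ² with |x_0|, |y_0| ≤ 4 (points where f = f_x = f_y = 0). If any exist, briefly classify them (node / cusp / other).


No singular points in the scanned grid; C is smooth there.

Compute partial derivatives:
  f_x = 2*x + 5.
  f_y = 1.
f_y = 1 is a nonzero constant, so f_y never vanishes: no point (x, y) can satisfy f = f_x = f_y = 0. In particular no (x, y) ∈ {−4, ..., 4}² is singular; the curve is smooth.


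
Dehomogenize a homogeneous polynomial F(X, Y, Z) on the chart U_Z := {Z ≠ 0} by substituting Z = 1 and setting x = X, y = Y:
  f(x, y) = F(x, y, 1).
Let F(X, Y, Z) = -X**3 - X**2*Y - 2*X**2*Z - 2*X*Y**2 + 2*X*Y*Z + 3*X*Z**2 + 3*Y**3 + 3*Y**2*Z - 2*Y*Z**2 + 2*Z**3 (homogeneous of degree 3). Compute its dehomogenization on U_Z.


f(x, y) = -x**3 - x**2*y - 2*x**2 - 2*x*y**2 + 2*x*y + 3*x + 3*y**3 + 3*y**2 - 2*y + 2

On U_Z we set Z = 1. Each monomial c·X^i·Y^j·Z^k in F becomes c·x^i·y^j·1^k = c·x^i·y^j.
Substituting Z = 1: F(X, Y, 1) = -x**3 - x**2*y - 2*x**2 - 2*x*y**2 + 2*x*y + 3*x + 3*y**3 + 3*y**2 - 2*y + 2.
Note: deg(f) ≤ deg(F) = 3; strict inequality happens when F is divisible by Z (lost terms).
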